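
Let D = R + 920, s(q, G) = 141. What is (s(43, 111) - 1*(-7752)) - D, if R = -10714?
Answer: 17687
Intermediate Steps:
D = -9794 (D = -10714 + 920 = -9794)
(s(43, 111) - 1*(-7752)) - D = (141 - 1*(-7752)) - 1*(-9794) = (141 + 7752) + 9794 = 7893 + 9794 = 17687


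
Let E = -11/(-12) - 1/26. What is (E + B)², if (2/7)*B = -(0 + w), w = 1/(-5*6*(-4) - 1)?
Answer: 5067001/7033104 ≈ 0.72045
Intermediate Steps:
w = 1/119 (w = 1/(-30*(-4) - 1) = 1/(120 - 1) = 1/119 ≈ 0.0084034)
B = -1/34 (B = 7*(-(0 + 1/119))/2 = 7*(-1*1/119)/2 = (7/2)*(-1/119) = -1/34 ≈ -0.029412)
E = 137/156 (E = -11*(-1/12) - 1*1/26 = 11/12 - 1/26 = 137/156 ≈ 0.87821)
(E + B)² = (137/156 - 1/34)² = (2251/2652)² = 5067001/7033104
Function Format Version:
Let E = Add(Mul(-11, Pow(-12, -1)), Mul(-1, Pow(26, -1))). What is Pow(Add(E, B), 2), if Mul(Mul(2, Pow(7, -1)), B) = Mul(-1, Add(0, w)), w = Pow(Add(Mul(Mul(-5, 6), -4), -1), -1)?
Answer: Rational(5067001, 7033104) ≈ 0.72045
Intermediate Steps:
w = Rational(1, 119) (w = Pow(Add(Mul(-30, -4), -1), -1) = Pow(Add(120, -1), -1) = Pow(119, -1) = Rational(1, 119) ≈ 0.0084034)
B = Rational(-1, 34) (B = Mul(Rational(7, 2), Mul(-1, Add(0, Rational(1, 119)))) = Mul(Rational(7, 2), Mul(-1, Rational(1, 119))) = Mul(Rational(7, 2), Rational(-1, 119)) = Rational(-1, 34) ≈ -0.029412)
E = Rational(137, 156) (E = Add(Mul(-11, Rational(-1, 12)), Mul(-1, Rational(1, 26))) = Add(Rational(11, 12), Rational(-1, 26)) = Rational(137, 156) ≈ 0.87821)
Pow(Add(E, B), 2) = Pow(Add(Rational(137, 156), Rational(-1, 34)), 2) = Pow(Rational(2251, 2652), 2) = Rational(5067001, 7033104)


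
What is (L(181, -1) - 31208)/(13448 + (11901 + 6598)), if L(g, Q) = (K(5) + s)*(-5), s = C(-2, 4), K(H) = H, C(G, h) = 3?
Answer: -10416/10649 ≈ -0.97812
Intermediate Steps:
s = 3
L(g, Q) = -40 (L(g, Q) = (5 + 3)*(-5) = 8*(-5) = -40)
(L(181, -1) - 31208)/(13448 + (11901 + 6598)) = (-40 - 31208)/(13448 + (11901 + 6598)) = -31248/(13448 + 18499) = -31248/31947 = -31248*1/31947 = -10416/10649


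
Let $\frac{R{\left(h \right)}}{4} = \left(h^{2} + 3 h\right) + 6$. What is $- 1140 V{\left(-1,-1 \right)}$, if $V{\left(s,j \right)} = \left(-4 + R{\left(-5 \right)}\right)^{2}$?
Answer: $-4104000$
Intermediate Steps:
$R{\left(h \right)} = 24 + 4 h^{2} + 12 h$ ($R{\left(h \right)} = 4 \left(\left(h^{2} + 3 h\right) + 6\right) = 4 \left(6 + h^{2} + 3 h\right) = 24 + 4 h^{2} + 12 h$)
$V{\left(s,j \right)} = 3600$ ($V{\left(s,j \right)} = \left(-4 + \left(24 + 4 \left(-5\right)^{2} + 12 \left(-5\right)\right)\right)^{2} = \left(-4 + \left(24 + 4 \cdot 25 - 60\right)\right)^{2} = \left(-4 + \left(24 + 100 - 60\right)\right)^{2} = \left(-4 + 64\right)^{2} = 60^{2} = 3600$)
$- 1140 V{\left(-1,-1 \right)} = \left(-1140\right) 3600 = -4104000$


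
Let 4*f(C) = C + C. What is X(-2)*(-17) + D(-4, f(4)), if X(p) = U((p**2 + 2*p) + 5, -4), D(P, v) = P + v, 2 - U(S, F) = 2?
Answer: -2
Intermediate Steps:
f(C) = C/2 (f(C) = (C + C)/4 = (2*C)/4 = C/2)
U(S, F) = 0 (U(S, F) = 2 - 1*2 = 2 - 2 = 0)
X(p) = 0
X(-2)*(-17) + D(-4, f(4)) = 0*(-17) + (-4 + (1/2)*4) = 0 + (-4 + 2) = 0 - 2 = -2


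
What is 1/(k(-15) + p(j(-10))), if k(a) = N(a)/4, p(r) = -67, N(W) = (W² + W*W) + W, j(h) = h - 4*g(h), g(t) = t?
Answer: 4/167 ≈ 0.023952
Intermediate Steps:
j(h) = -3*h (j(h) = h - 4*h = -3*h)
N(W) = W + 2*W² (N(W) = (W² + W²) + W = 2*W² + W = W + 2*W²)
k(a) = a*(1 + 2*a)/4 (k(a) = (a*(1 + 2*a))/4 = a*(1 + 2*a)/4)
1/(k(-15) + p(j(-10))) = 1/((¼)*(-15)*(1 + 2*(-15)) - 67) = 1/((¼)*(-15)*(1 - 30) - 67) = 1/((¼)*(-15)*(-29) - 67) = 1/(435/4 - 67) = 1/(167/4) = 4/167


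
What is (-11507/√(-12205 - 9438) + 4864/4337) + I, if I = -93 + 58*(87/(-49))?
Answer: -41409875/212513 + 11507*I*√21643/21643 ≈ -194.86 + 78.217*I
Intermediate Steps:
I = -9603/49 (I = -93 + 58*(87*(-1/49)) = -93 + 58*(-87/49) = -93 - 5046/49 = -9603/49 ≈ -195.98)
(-11507/√(-12205 - 9438) + 4864/4337) + I = (-11507/√(-12205 - 9438) + 4864/4337) - 9603/49 = (-11507*(-I*√21643/21643) + 4864*(1/4337)) - 9603/49 = (-11507*(-I*√21643/21643) + 4864/4337) - 9603/49 = (-(-11507)*I*√21643/21643 + 4864/4337) - 9603/49 = (11507*I*√21643/21643 + 4864/4337) - 9603/49 = (4864/4337 + 11507*I*√21643/21643) - 9603/49 = -41409875/212513 + 11507*I*√21643/21643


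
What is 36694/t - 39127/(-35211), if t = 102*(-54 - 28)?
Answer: -4872597/1487398 ≈ -3.2759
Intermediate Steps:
t = -8364 (t = 102*(-82) = -8364)
36694/t - 39127/(-35211) = 36694/(-8364) - 39127/(-35211) = 36694*(-1/8364) - 39127*(-1/35211) = -18347/4182 + 3557/3201 = -4872597/1487398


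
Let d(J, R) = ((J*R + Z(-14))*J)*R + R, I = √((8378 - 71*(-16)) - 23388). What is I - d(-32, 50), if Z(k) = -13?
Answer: -2580850 + I*√13874 ≈ -2.5808e+6 + 117.79*I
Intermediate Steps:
I = I*√13874 (I = √((8378 + 1136) - 23388) = √(9514 - 23388) = √(-13874) = I*√13874 ≈ 117.79*I)
d(J, R) = R + J*R*(-13 + J*R) (d(J, R) = ((J*R - 13)*J)*R + R = ((-13 + J*R)*J)*R + R = (J*(-13 + J*R))*R + R = J*R*(-13 + J*R) + R = R + J*R*(-13 + J*R))
I - d(-32, 50) = I*√13874 - 50*(1 - 13*(-32) + 50*(-32)²) = I*√13874 - 50*(1 + 416 + 50*1024) = I*√13874 - 50*(1 + 416 + 51200) = I*√13874 - 50*51617 = I*√13874 - 1*2580850 = I*√13874 - 2580850 = -2580850 + I*√13874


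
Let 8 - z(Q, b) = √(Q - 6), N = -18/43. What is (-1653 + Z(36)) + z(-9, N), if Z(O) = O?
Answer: -1609 - I*√15 ≈ -1609.0 - 3.873*I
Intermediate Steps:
N = -18/43 (N = -18*1/43 = -18/43 ≈ -0.41860)
z(Q, b) = 8 - √(-6 + Q) (z(Q, b) = 8 - √(Q - 6) = 8 - √(-6 + Q))
(-1653 + Z(36)) + z(-9, N) = (-1653 + 36) + (8 - √(-6 - 9)) = -1617 + (8 - √(-15)) = -1617 + (8 - I*√15) = -1609 - I*√15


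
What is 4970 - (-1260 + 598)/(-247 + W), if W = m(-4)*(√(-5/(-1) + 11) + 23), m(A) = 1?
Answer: 546369/110 ≈ 4967.0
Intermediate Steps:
W = 27 (W = 1*(√(-5/(-1) + 11) + 23) = 1*(√(-5*(-1) + 11) + 23) = 1*(√(5 + 11) + 23) = 1*(√16 + 23) = 1*(4 + 23) = 1*27 = 27)
4970 - (-1260 + 598)/(-247 + W) = 4970 - (-1260 + 598)/(-247 + 27) = 4970 - (-662)/(-220) = 4970 - (-662)*(-1)/220 = 4970 - 1*331/110 = 4970 - 331/110 = 546369/110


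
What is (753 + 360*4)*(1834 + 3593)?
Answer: 11901411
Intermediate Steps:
(753 + 360*4)*(1834 + 3593) = (753 + 1440)*5427 = 2193*5427 = 11901411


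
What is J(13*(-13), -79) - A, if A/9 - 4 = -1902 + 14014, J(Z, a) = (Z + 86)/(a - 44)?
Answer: -13412329/123 ≈ -1.0904e+5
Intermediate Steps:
J(Z, a) = (86 + Z)/(-44 + a)
A = 109044 (A = 36 + 9*(-1902 + 14014) = 36 + 9*12112 = 36 + 109008 = 109044)
J(13*(-13), -79) - A = (86 + 13*(-13))/(-44 - 79) - 1*109044 = (86 - 169)/(-123) - 109044 = -1/123*(-83) - 109044 = 83/123 - 109044 = -13412329/123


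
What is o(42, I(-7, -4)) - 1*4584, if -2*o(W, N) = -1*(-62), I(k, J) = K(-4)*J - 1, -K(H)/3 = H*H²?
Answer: -4615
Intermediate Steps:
K(H) = -3*H³ (K(H) = -3*H*H² = -3*H³)
I(k, J) = -1 + 192*J (I(k, J) = (-3*(-4)³)*J - 1 = (-3*(-64))*J - 1 = 192*J - 1 = -1 + 192*J)
o(W, N) = -31 (o(W, N) = -(-1)*(-62)/2 = -½*62 = -31)
o(42, I(-7, -4)) - 1*4584 = -31 - 1*4584 = -31 - 4584 = -4615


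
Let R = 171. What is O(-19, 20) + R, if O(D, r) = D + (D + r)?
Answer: 153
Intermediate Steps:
O(D, r) = r + 2*D
O(-19, 20) + R = (20 + 2*(-19)) + 171 = (20 - 38) + 171 = -18 + 171 = 153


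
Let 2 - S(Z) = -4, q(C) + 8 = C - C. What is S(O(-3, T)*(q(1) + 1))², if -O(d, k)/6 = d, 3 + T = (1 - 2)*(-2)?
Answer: 36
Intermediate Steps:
q(C) = -8 (q(C) = -8 + (C - C) = -8 + 0 = -8)
T = -1 (T = -3 + (1 - 2)*(-2) = -3 - 1*(-2) = -3 + 2 = -1)
O(d, k) = -6*d
S(Z) = 6 (S(Z) = 2 - 1*(-4) = 2 + 4 = 6)
S(O(-3, T)*(q(1) + 1))² = 6² = 36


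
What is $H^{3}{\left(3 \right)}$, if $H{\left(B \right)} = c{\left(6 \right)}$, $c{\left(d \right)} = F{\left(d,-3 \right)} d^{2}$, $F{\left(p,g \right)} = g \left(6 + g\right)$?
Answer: $-34012224$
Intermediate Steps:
$c{\left(d \right)} = - 9 d^{2}$ ($c{\left(d \right)} = - 3 \left(6 - 3\right) d^{2} = \left(-3\right) 3 d^{2} = - 9 d^{2}$)
$H{\left(B \right)} = -324$ ($H{\left(B \right)} = - 9 \cdot 6^{2} = \left(-9\right) 36 = -324$)
$H^{3}{\left(3 \right)} = \left(-324\right)^{3} = -34012224$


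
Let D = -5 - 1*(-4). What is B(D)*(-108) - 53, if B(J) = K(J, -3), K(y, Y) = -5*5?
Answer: 2647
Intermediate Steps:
D = -1 (D = -5 + 4 = -1)
K(y, Y) = -25
B(J) = -25
B(D)*(-108) - 53 = -25*(-108) - 53 = 2700 - 53 = 2647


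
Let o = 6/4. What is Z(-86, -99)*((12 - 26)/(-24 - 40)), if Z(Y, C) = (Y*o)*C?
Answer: 89397/32 ≈ 2793.7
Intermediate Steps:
o = 3/2 (o = 6*(¼) = 3/2 ≈ 1.5000)
Z(Y, C) = 3*C*Y/2 (Z(Y, C) = (Y*(3/2))*C = (3*Y/2)*C = 3*C*Y/2)
Z(-86, -99)*((12 - 26)/(-24 - 40)) = ((3/2)*(-99)*(-86))*((12 - 26)/(-24 - 40)) = 12771*(-14/(-64)) = 12771*(-14*(-1/64)) = 12771*(7/32) = 89397/32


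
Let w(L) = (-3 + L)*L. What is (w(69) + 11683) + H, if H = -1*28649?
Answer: -12412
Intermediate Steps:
w(L) = L*(-3 + L)
H = -28649
(w(69) + 11683) + H = (69*(-3 + 69) + 11683) - 28649 = (69*66 + 11683) - 28649 = (4554 + 11683) - 28649 = 16237 - 28649 = -12412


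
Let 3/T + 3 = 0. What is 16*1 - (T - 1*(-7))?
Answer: 10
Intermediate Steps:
T = -1 (T = 3/(-3 + 0) = 3/(-3) = 3*(-1/3) = -1)
16*1 - (T - 1*(-7)) = 16*1 - (-1 - 1*(-7)) = 16 - (-1 + 7) = 16 - 1*6 = 16 - 6 = 10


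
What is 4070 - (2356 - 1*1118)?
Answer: 2832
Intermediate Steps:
4070 - (2356 - 1*1118) = 4070 - (2356 - 1118) = 4070 - 1*1238 = 4070 - 1238 = 2832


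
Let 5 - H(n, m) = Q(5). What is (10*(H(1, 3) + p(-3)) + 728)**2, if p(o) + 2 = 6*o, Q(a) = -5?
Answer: 394384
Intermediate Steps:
H(n, m) = 10 (H(n, m) = 5 - 1*(-5) = 5 + 5 = 10)
p(o) = -2 + 6*o
(10*(H(1, 3) + p(-3)) + 728)**2 = (10*(10 + (-2 + 6*(-3))) + 728)**2 = (10*(10 + (-2 - 18)) + 728)**2 = (10*(10 - 20) + 728)**2 = (10*(-10) + 728)**2 = (-100 + 728)**2 = 628**2 = 394384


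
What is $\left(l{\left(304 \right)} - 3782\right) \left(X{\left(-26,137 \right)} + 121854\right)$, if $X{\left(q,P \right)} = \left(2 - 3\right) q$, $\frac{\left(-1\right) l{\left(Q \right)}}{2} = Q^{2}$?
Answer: $-22988274320$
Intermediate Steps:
$l{\left(Q \right)} = - 2 Q^{2}$
$X{\left(q,P \right)} = - q$
$\left(l{\left(304 \right)} - 3782\right) \left(X{\left(-26,137 \right)} + 121854\right) = \left(- 2 \cdot 304^{2} - 3782\right) \left(\left(-1\right) \left(-26\right) + 121854\right) = \left(\left(-2\right) 92416 - 3782\right) \left(26 + 121854\right) = \left(-184832 - 3782\right) 121880 = \left(-188614\right) 121880 = -22988274320$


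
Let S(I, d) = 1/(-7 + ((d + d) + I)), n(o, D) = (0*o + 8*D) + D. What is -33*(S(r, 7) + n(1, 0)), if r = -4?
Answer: -11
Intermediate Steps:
n(o, D) = 9*D (n(o, D) = (0 + 8*D) + D = 8*D + D = 9*D)
S(I, d) = 1/(-7 + I + 2*d) (S(I, d) = 1/(-7 + (2*d + I)) = 1/(-7 + (I + 2*d)) = 1/(-7 + I + 2*d))
-33*(S(r, 7) + n(1, 0)) = -33*(1/(-7 - 4 + 2*7) + 9*0) = -33*(1/(-7 - 4 + 14) + 0) = -33*(1/3 + 0) = -33*(⅓ + 0) = -33*⅓ = -11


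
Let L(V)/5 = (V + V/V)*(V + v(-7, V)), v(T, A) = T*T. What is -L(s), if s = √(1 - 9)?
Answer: -205 - 500*I*√2 ≈ -205.0 - 707.11*I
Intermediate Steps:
v(T, A) = T²
s = 2*I*√2 (s = √(-8) = 2*I*√2 ≈ 2.8284*I)
L(V) = 5*(1 + V)*(49 + V) (L(V) = 5*((V + V/V)*(V + (-7)²)) = 5*((V + 1)*(V + 49)) = 5*((1 + V)*(49 + V)) = 5*(1 + V)*(49 + V))
-L(s) = -(245 + 5*(2*I*√2)² + 250*(2*I*√2)) = -(245 + 5*(-8) + 500*I*√2) = -(245 - 40 + 500*I*√2) = -(205 + 500*I*√2) = -205 - 500*I*√2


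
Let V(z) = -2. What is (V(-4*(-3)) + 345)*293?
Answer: 100499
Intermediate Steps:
(V(-4*(-3)) + 345)*293 = (-2 + 345)*293 = 343*293 = 100499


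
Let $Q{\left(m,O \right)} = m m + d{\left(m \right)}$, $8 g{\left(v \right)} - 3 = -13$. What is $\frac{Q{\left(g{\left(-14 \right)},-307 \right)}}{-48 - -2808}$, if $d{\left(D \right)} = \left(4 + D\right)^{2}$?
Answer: $\frac{73}{22080} \approx 0.0033062$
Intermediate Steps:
$g{\left(v \right)} = - \frac{5}{4}$ ($g{\left(v \right)} = \frac{3}{8} + \frac{1}{8} \left(-13\right) = \frac{3}{8} - \frac{13}{8} = - \frac{5}{4}$)
$Q{\left(m,O \right)} = m^{2} + \left(4 + m\right)^{2}$ ($Q{\left(m,O \right)} = m m + \left(4 + m\right)^{2} = m^{2} + \left(4 + m\right)^{2}$)
$\frac{Q{\left(g{\left(-14 \right)},-307 \right)}}{-48 - -2808} = \frac{\left(- \frac{5}{4}\right)^{2} + \left(4 - \frac{5}{4}\right)^{2}}{-48 - -2808} = \frac{\frac{25}{16} + \left(\frac{11}{4}\right)^{2}}{-48 + 2808} = \frac{\frac{25}{16} + \frac{121}{16}}{2760} = \frac{73}{8} \cdot \frac{1}{2760} = \frac{73}{22080}$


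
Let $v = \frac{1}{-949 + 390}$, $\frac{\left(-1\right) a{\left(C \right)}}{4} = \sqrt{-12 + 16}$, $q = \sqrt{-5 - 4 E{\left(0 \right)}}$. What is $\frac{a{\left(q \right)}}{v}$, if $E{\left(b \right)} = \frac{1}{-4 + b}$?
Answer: $4472$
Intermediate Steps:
$q = 2 i$ ($q = \sqrt{-5 - \frac{4}{-4 + 0}} = \sqrt{-5 - \frac{4}{-4}} = \sqrt{-5 - -1} = \sqrt{-5 + 1} = \sqrt{-4} = 2 i \approx 2.0 i$)
$a{\left(C \right)} = -8$ ($a{\left(C \right)} = - 4 \sqrt{-12 + 16} = - 4 \sqrt{4} = \left(-4\right) 2 = -8$)
$v = - \frac{1}{559}$ ($v = \frac{1}{-559} = - \frac{1}{559} \approx -0.0017889$)
$\frac{a{\left(q \right)}}{v} = - \frac{8}{- \frac{1}{559}} = \left(-8\right) \left(-559\right) = 4472$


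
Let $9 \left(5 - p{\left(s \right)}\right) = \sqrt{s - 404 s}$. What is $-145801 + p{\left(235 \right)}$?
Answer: $-145796 - \frac{i \sqrt{94705}}{9} \approx -1.458 \cdot 10^{5} - 34.194 i$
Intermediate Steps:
$p{\left(s \right)} = 5 - \frac{\sqrt{403} \sqrt{- s}}{9}$ ($p{\left(s \right)} = 5 - \frac{\sqrt{s - 404 s}}{9} = 5 - \frac{\sqrt{- 403 s}}{9} = 5 - \frac{\sqrt{403} \sqrt{- s}}{9}$)
$-145801 + p{\left(235 \right)} = -145801 + \left(5 - \frac{\sqrt{403} \sqrt{\left(-1\right) 235}}{9}\right) = -145801 + \left(5 - \frac{\sqrt{403} \sqrt{-235}}{9}\right) = -145801 + \left(5 - \frac{\sqrt{403} i \sqrt{235}}{9}\right) = -145801 + \left(5 - \frac{i \sqrt{94705}}{9}\right) = -145796 - \frac{i \sqrt{94705}}{9}$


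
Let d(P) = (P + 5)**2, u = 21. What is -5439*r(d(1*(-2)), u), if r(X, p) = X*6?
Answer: -293706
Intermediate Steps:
d(P) = (5 + P)**2
r(X, p) = 6*X
-5439*r(d(1*(-2)), u) = -32634*(5 + 1*(-2))**2 = -32634*(5 - 2)**2 = -32634*3**2 = -32634*9 = -5439*54 = -293706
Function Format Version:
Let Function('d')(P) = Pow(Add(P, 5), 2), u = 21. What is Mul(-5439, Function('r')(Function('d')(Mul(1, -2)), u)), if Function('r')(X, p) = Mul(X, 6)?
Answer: -293706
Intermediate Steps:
Function('d')(P) = Pow(Add(5, P), 2)
Function('r')(X, p) = Mul(6, X)
Mul(-5439, Function('r')(Function('d')(Mul(1, -2)), u)) = Mul(-5439, Mul(6, Pow(Add(5, Mul(1, -2)), 2))) = Mul(-5439, Mul(6, Pow(Add(5, -2), 2))) = Mul(-5439, Mul(6, Pow(3, 2))) = Mul(-5439, Mul(6, 9)) = Mul(-5439, 54) = -293706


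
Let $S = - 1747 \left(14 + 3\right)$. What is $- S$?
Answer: $29699$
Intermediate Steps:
$S = -29699$ ($S = \left(-1747\right) 17 = -29699$)
$- S = \left(-1\right) \left(-29699\right) = 29699$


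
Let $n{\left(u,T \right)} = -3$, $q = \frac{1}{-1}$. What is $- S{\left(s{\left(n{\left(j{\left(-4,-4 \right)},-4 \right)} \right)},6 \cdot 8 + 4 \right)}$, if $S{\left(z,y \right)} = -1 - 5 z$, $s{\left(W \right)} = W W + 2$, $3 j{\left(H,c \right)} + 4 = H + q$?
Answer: $56$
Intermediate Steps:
$q = -1$
$j{\left(H,c \right)} = - \frac{5}{3} + \frac{H}{3}$ ($j{\left(H,c \right)} = - \frac{4}{3} + \frac{H - 1}{3} = - \frac{4}{3} + \frac{-1 + H}{3} = - \frac{4}{3} + \left(- \frac{1}{3} + \frac{H}{3}\right) = - \frac{5}{3} + \frac{H}{3}$)
$s{\left(W \right)} = 2 + W^{2}$ ($s{\left(W \right)} = W^{2} + 2 = 2 + W^{2}$)
$- S{\left(s{\left(n{\left(j{\left(-4,-4 \right)},-4 \right)} \right)},6 \cdot 8 + 4 \right)} = - (-1 - 5 \left(2 + \left(-3\right)^{2}\right)) = - (-1 - 5 \left(2 + 9\right)) = - (-1 - 55) = \left(-1\right) \left(-56\right) = 56$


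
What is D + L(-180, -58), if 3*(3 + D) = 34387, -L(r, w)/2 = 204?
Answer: 33154/3 ≈ 11051.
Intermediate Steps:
L(r, w) = -408 (L(r, w) = -2*204 = -408)
D = 34378/3 (D = -3 + (⅓)*34387 = -3 + 34387/3 = 34378/3 ≈ 11459.)
D + L(-180, -58) = 34378/3 - 408 = 33154/3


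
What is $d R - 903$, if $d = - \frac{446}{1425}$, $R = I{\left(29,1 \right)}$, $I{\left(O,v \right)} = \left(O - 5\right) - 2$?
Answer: $- \frac{1296587}{1425} \approx -909.89$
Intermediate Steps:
$I{\left(O,v \right)} = -7 + O$ ($I{\left(O,v \right)} = \left(-5 + O\right) - 2 = -7 + O$)
$R = 22$ ($R = -7 + 29 = 22$)
$d = - \frac{446}{1425}$ ($d = \left(-446\right) \frac{1}{1425} = - \frac{446}{1425} \approx -0.31298$)
$d R - 903 = \left(- \frac{446}{1425}\right) 22 - 903 = - \frac{9812}{1425} - 903 = - \frac{1296587}{1425}$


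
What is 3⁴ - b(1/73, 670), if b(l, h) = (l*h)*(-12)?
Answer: 13953/73 ≈ 191.14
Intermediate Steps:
b(l, h) = -12*h*l (b(l, h) = (h*l)*(-12) = -12*h*l)
3⁴ - b(1/73, 670) = 3⁴ - (-12)*670/73 = 81 - (-12)*670/73 = 81 - 1*(-8040/73) = 81 + 8040/73 = 13953/73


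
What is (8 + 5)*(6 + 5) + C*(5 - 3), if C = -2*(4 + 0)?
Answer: 127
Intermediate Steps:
C = -8 (C = -2*4 = -8)
(8 + 5)*(6 + 5) + C*(5 - 3) = (8 + 5)*(6 + 5) - 8*(5 - 3) = 13*11 - 8*2 = 143 - 16 = 127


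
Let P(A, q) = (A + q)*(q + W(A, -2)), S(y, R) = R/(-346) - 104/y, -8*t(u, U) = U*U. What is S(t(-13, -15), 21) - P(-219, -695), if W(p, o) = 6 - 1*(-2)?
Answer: -48883133153/77850 ≈ -6.2791e+5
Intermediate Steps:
W(p, o) = 8 (W(p, o) = 6 + 2 = 8)
t(u, U) = -U²/8 (t(u, U) = -U*U/8 = -U²/8)
S(y, R) = -104/y - R/346 (S(y, R) = R*(-1/346) - 104/y = -R/346 - 104/y = -104/y - R/346)
P(A, q) = (8 + q)*(A + q) (P(A, q) = (A + q)*(q + 8) = (A + q)*(8 + q) = (8 + q)*(A + q))
S(t(-13, -15), 21) - P(-219, -695) = (-104/((-⅛*(-15)²)) - 1/346*21) - ((-695)² + 8*(-219) + 8*(-695) - 219*(-695)) = (-104/((-⅛*225)) - 21/346) - (483025 - 1752 - 5560 + 152205) = (-104/(-225/8) - 21/346) - 1*627918 = (-104*(-8/225) - 21/346) - 627918 = (832/225 - 21/346) - 627918 = 283147/77850 - 627918 = -48883133153/77850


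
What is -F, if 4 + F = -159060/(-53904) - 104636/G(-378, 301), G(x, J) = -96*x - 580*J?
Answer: 6490903/22185988 ≈ 0.29257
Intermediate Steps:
G(x, J) = -580*J - 96*x
F = -6490903/22185988 (F = -4 + (-159060/(-53904) - 104636/(-580*301 - 96*(-378))) = -4 + (-159060*(-1/53904) - 104636/(-174580 + 36288)) = -4 + (13255/4492 - 104636/(-138292)) = -4 + (13255/4492 - 104636*(-1/138292)) = -4 + (13255/4492 + 3737/4939) = -4 + 82253049/22185988 = -6490903/22185988 ≈ -0.29257)
-F = -1*(-6490903/22185988) = 6490903/22185988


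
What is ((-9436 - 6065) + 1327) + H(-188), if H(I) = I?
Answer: -14362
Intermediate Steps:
((-9436 - 6065) + 1327) + H(-188) = ((-9436 - 6065) + 1327) - 188 = (-15501 + 1327) - 188 = -14174 - 188 = -14362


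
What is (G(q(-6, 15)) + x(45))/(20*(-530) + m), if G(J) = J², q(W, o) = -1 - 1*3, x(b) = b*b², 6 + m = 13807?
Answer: 91141/3201 ≈ 28.473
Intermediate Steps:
m = 13801 (m = -6 + 13807 = 13801)
x(b) = b³
q(W, o) = -4 (q(W, o) = -1 - 3 = -4)
(G(q(-6, 15)) + x(45))/(20*(-530) + m) = ((-4)² + 45³)/(20*(-530) + 13801) = (16 + 91125)/(-10600 + 13801) = 91141/3201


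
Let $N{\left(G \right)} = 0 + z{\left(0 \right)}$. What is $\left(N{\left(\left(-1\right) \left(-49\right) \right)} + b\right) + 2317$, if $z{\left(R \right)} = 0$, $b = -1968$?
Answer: $349$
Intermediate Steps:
$N{\left(G \right)} = 0$ ($N{\left(G \right)} = 0 + 0 = 0$)
$\left(N{\left(\left(-1\right) \left(-49\right) \right)} + b\right) + 2317 = \left(0 - 1968\right) + 2317 = -1968 + 2317 = 349$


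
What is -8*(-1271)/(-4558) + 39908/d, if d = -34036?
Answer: -65997339/19392011 ≈ -3.4033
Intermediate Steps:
-8*(-1271)/(-4558) + 39908/d = -8*(-1271)/(-4558) + 39908/(-34036) = 10168*(-1/4558) + 39908*(-1/34036) = -5084/2279 - 9977/8509 = -65997339/19392011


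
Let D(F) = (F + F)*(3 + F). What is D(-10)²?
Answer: 19600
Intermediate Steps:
D(F) = 2*F*(3 + F) (D(F) = (2*F)*(3 + F) = 2*F*(3 + F))
D(-10)² = (2*(-10)*(3 - 10))² = (2*(-10)*(-7))² = 140² = 19600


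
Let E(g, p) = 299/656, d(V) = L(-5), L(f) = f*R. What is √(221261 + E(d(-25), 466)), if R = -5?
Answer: √5951048115/164 ≈ 470.38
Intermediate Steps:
L(f) = -5*f (L(f) = f*(-5) = -5*f)
d(V) = 25 (d(V) = -5*(-5) = 25)
E(g, p) = 299/656 (E(g, p) = 299*(1/656) = 299/656)
√(221261 + E(d(-25), 466)) = √(221261 + 299/656) = √(145147515/656) = √5951048115/164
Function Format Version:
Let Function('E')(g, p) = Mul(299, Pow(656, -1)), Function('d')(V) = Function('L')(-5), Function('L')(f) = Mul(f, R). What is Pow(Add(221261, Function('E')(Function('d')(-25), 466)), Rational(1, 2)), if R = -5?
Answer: Mul(Rational(1, 164), Pow(5951048115, Rational(1, 2))) ≈ 470.38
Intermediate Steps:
Function('L')(f) = Mul(-5, f) (Function('L')(f) = Mul(f, -5) = Mul(-5, f))
Function('d')(V) = 25 (Function('d')(V) = Mul(-5, -5) = 25)
Function('E')(g, p) = Rational(299, 656) (Function('E')(g, p) = Mul(299, Rational(1, 656)) = Rational(299, 656))
Pow(Add(221261, Function('E')(Function('d')(-25), 466)), Rational(1, 2)) = Pow(Add(221261, Rational(299, 656)), Rational(1, 2)) = Pow(Rational(145147515, 656), Rational(1, 2)) = Mul(Rational(1, 164), Pow(5951048115, Rational(1, 2)))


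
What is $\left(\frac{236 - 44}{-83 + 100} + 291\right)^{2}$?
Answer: $\frac{26409321}{289} \approx 91382.0$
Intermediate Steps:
$\left(\frac{236 - 44}{-83 + 100} + 291\right)^{2} = \left(\frac{192}{17} + 291\right)^{2} = \left(\frac{5139}{17}\right)^{2} = \frac{26409321}{289}$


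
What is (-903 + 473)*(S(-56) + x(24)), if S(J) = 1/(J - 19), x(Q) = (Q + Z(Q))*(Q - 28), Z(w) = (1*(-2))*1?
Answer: 567686/15 ≈ 37846.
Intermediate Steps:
Z(w) = -2 (Z(w) = -2*1 = -2)
x(Q) = (-28 + Q)*(-2 + Q) (x(Q) = (Q - 2)*(Q - 28) = (-2 + Q)*(-28 + Q) = (-28 + Q)*(-2 + Q))
S(J) = 1/(-19 + J)
(-903 + 473)*(S(-56) + x(24)) = (-903 + 473)*(1/(-19 - 56) + (56 + 24**2 - 30*24)) = -430*(1/(-75) + (56 + 576 - 720)) = -430*(-1/75 - 88) = -430*(-6601/75) = 567686/15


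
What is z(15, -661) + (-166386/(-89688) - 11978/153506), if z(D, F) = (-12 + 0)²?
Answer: 167250667407/1147303844 ≈ 145.78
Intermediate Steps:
z(D, F) = 144 (z(D, F) = (-12)² = 144)
z(15, -661) + (-166386/(-89688) - 11978/153506) = 144 + (-166386/(-89688) - 11978/153506) = 144 + (-166386*(-1/89688) - 11978*1/153506) = 144 + (27731/14948 - 5989/76753) = 144 + 2038913871/1147303844 = 167250667407/1147303844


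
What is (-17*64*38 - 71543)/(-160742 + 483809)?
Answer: -333/953 ≈ -0.34942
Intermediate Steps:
(-17*64*38 - 71543)/(-160742 + 483809) = (-1088*38 - 71543)/323067 = (-41344 - 71543)*(1/323067) = -112887*1/323067 = -333/953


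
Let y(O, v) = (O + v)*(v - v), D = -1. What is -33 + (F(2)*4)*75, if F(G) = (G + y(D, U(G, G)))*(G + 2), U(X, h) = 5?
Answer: 2367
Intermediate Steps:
y(O, v) = 0 (y(O, v) = (O + v)*0 = 0)
F(G) = G*(2 + G) (F(G) = (G + 0)*(G + 2) = G*(2 + G))
-33 + (F(2)*4)*75 = -33 + ((2*(2 + 2))*4)*75 = -33 + ((2*4)*4)*75 = -33 + (8*4)*75 = -33 + 32*75 = -33 + 2400 = 2367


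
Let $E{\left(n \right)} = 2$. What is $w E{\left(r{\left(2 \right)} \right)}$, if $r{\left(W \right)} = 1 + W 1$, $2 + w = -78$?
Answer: $-160$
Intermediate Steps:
$w = -80$ ($w = -2 - 78 = -80$)
$r{\left(W \right)} = 1 + W$
$w E{\left(r{\left(2 \right)} \right)} = \left(-80\right) 2 = -160$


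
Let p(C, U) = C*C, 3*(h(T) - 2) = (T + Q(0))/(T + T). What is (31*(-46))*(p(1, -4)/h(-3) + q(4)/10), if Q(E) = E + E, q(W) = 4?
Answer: -79856/65 ≈ -1228.6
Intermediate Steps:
Q(E) = 2*E
h(T) = 13/6 (h(T) = 2 + ((T + 2*0)/(T + T))/3 = 2 + ((T + 0)/((2*T)))/3 = 2 + (T*(1/(2*T)))/3 = 2 + (1/3)*(1/2) = 2 + 1/6 = 13/6)
p(C, U) = C**2
(31*(-46))*(p(1, -4)/h(-3) + q(4)/10) = (31*(-46))*(1**2/(13/6) + 4/10) = -1426*(1*(6/13) + 4*(1/10)) = -1426*(6/13 + 2/5) = -1426*56/65 = -79856/65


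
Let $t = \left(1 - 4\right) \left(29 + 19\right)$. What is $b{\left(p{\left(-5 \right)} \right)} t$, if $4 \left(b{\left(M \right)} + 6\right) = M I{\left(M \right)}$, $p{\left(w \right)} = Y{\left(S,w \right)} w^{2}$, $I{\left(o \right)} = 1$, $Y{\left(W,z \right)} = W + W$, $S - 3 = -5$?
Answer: $4464$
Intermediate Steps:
$S = -2$ ($S = 3 - 5 = -2$)
$Y{\left(W,z \right)} = 2 W$
$p{\left(w \right)} = - 4 w^{2}$ ($p{\left(w \right)} = 2 \left(-2\right) w^{2} = - 4 w^{2}$)
$b{\left(M \right)} = -6 + \frac{M}{4}$ ($b{\left(M \right)} = -6 + \frac{M 1}{4} = -6 + \frac{M}{4}$)
$t = -144$ ($t = \left(-3\right) 48 = -144$)
$b{\left(p{\left(-5 \right)} \right)} t = \left(-6 + \frac{\left(-4\right) \left(-5\right)^{2}}{4}\right) \left(-144\right) = \left(-6 + \frac{\left(-4\right) 25}{4}\right) \left(-144\right) = \left(-6 + \frac{1}{4} \left(-100\right)\right) \left(-144\right) = \left(-6 - 25\right) \left(-144\right) = \left(-31\right) \left(-144\right) = 4464$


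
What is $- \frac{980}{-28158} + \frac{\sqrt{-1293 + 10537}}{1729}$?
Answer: $\frac{490}{14079} + \frac{2 \sqrt{2311}}{1729} \approx 0.090411$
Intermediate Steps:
$- \frac{980}{-28158} + \frac{\sqrt{-1293 + 10537}}{1729} = \left(-980\right) \left(- \frac{1}{28158}\right) + \sqrt{9244} \cdot \frac{1}{1729} = \frac{490}{14079} + 2 \sqrt{2311} \cdot \frac{1}{1729} = \frac{490}{14079} + \frac{2 \sqrt{2311}}{1729}$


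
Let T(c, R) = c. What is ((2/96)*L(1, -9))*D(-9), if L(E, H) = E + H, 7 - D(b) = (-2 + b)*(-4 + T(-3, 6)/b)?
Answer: 50/9 ≈ 5.5556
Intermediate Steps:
D(b) = 7 - (-4 - 3/b)*(-2 + b) (D(b) = 7 - (-2 + b)*(-4 - 3/b) = 7 - (-4 - 3/b)*(-2 + b))
((2/96)*L(1, -9))*D(-9) = ((2/96)*(1 - 9))*(2 - 6/(-9) + 4*(-9)) = ((2*(1/96))*(-8))*(2 - 6*(-1/9) - 36) = ((1/48)*(-8))*(2 + 2/3 - 36) = -1/6*(-100/3) = 50/9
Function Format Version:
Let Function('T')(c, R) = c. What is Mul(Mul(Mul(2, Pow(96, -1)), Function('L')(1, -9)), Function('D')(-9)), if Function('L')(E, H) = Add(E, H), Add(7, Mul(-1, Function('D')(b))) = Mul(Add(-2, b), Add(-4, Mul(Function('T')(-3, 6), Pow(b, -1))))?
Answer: Rational(50, 9) ≈ 5.5556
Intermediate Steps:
Function('D')(b) = Add(7, Mul(-1, Add(-4, Mul(-3, Pow(b, -1))), Add(-2, b))) (Function('D')(b) = Add(7, Mul(-1, Mul(Add(-2, b), Add(-4, Mul(-3, Pow(b, -1)))))) = Add(7, Mul(-1, Mul(Add(-4, Mul(-3, Pow(b, -1))), Add(-2, b)))) = Add(7, Mul(-1, Add(-4, Mul(-3, Pow(b, -1))), Add(-2, b))))
Mul(Mul(Mul(2, Pow(96, -1)), Function('L')(1, -9)), Function('D')(-9)) = Mul(Mul(Mul(2, Pow(96, -1)), Add(1, -9)), Add(2, Mul(-6, Pow(-9, -1)), Mul(4, -9))) = Mul(Mul(Mul(2, Rational(1, 96)), -8), Add(2, Mul(-6, Rational(-1, 9)), -36)) = Mul(Mul(Rational(1, 48), -8), Add(2, Rational(2, 3), -36)) = Mul(Rational(-1, 6), Rational(-100, 3)) = Rational(50, 9)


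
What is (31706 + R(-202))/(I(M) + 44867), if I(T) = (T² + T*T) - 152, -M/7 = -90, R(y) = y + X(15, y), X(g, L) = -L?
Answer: 31706/838515 ≈ 0.037812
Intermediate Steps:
R(y) = 0 (R(y) = y - y = 0)
M = 630 (M = -7*(-90) = 630)
I(T) = -152 + 2*T² (I(T) = (T² + T²) - 152 = 2*T² - 152 = -152 + 2*T²)
(31706 + R(-202))/(I(M) + 44867) = (31706 + 0)/((-152 + 2*630²) + 44867) = 31706/((-152 + 2*396900) + 44867) = 31706/((-152 + 793800) + 44867) = 31706/(793648 + 44867) = 31706/838515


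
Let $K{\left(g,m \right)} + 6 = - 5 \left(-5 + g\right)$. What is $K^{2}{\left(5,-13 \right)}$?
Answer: $36$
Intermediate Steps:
$K{\left(g,m \right)} = 19 - 5 g$ ($K{\left(g,m \right)} = -6 - 5 \left(-5 + g\right) = -6 - \left(-25 + 5 g\right) = 19 - 5 g$)
$K^{2}{\left(5,-13 \right)} = \left(19 - 25\right)^{2} = \left(-6\right)^{2} = 36$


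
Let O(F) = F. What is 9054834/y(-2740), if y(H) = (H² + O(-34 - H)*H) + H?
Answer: 1509139/15070 ≈ 100.14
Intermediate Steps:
y(H) = H + H² + H*(-34 - H) (y(H) = (H² + (-34 - H)*H) + H = (H² + H*(-34 - H)) + H = H + H² + H*(-34 - H))
9054834/y(-2740) = 9054834/((-33*(-2740))) = 9054834/90420 = 9054834*(1/90420) = 1509139/15070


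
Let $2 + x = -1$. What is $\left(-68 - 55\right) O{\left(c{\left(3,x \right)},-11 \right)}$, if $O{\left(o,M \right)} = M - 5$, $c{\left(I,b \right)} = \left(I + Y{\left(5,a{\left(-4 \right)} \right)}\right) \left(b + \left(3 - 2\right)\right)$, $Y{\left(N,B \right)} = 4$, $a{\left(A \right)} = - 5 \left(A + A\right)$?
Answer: $1968$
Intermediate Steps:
$x = -3$ ($x = -2 - 1 = -3$)
$a{\left(A \right)} = - 10 A$ ($a{\left(A \right)} = - 5 \cdot 2 A = - 10 A$)
$c{\left(I,b \right)} = \left(1 + b\right) \left(4 + I\right)$ ($c{\left(I,b \right)} = \left(I + 4\right) \left(b + \left(3 - 2\right)\right) = \left(4 + I\right) \left(b + \left(3 - 2\right)\right) = \left(4 + I\right) \left(b + 1\right) = \left(4 + I\right) \left(1 + b\right) = \left(1 + b\right) \left(4 + I\right)$)
$O{\left(o,M \right)} = -5 + M$
$\left(-68 - 55\right) O{\left(c{\left(3,x \right)},-11 \right)} = \left(-68 - 55\right) \left(-5 - 11\right) = \left(-123\right) \left(-16\right) = 1968$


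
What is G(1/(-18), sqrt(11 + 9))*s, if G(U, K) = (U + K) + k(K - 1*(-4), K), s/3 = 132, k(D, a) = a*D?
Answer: 7898 + 3960*sqrt(5) ≈ 16753.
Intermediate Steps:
k(D, a) = D*a
s = 396 (s = 3*132 = 396)
G(U, K) = K + U + K*(4 + K) (G(U, K) = (U + K) + (K - 1*(-4))*K = (K + U) + (K + 4)*K = (K + U) + (4 + K)*K = (K + U) + K*(4 + K) = K + U + K*(4 + K))
G(1/(-18), sqrt(11 + 9))*s = (sqrt(11 + 9) + 1/(-18) + sqrt(11 + 9)*(4 + sqrt(11 + 9)))*396 = (sqrt(20) + 1*(-1/18) + sqrt(20)*(4 + sqrt(20)))*396 = (2*sqrt(5) - 1/18 + (2*sqrt(5))*(4 + 2*sqrt(5)))*396 = (2*sqrt(5) - 1/18 + 2*sqrt(5)*(4 + 2*sqrt(5)))*396 = (-1/18 + 2*sqrt(5) + 2*sqrt(5)*(4 + 2*sqrt(5)))*396 = -22 + 792*sqrt(5) + 792*sqrt(5)*(4 + 2*sqrt(5))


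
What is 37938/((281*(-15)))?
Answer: -12646/1405 ≈ -9.0007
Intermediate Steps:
37938/((281*(-15))) = 37938/(-4215) = 37938*(-1/4215) = -12646/1405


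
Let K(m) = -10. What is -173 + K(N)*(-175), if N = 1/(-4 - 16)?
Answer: 1577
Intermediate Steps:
N = -1/20 (N = 1/(-20) = -1/20 ≈ -0.050000)
-173 + K(N)*(-175) = -173 - 10*(-175) = -173 + 1750 = 1577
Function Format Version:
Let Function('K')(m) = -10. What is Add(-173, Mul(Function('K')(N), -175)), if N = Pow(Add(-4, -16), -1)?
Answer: 1577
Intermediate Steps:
N = Rational(-1, 20) (N = Pow(-20, -1) = Rational(-1, 20) ≈ -0.050000)
Add(-173, Mul(Function('K')(N), -175)) = Add(-173, Mul(-10, -175)) = Add(-173, 1750) = 1577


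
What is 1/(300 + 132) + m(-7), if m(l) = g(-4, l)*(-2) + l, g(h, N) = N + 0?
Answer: 3025/432 ≈ 7.0023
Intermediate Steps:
g(h, N) = N
m(l) = -l (m(l) = l*(-2) + l = -2*l + l = -l)
1/(300 + 132) + m(-7) = 1/(300 + 132) - 1*(-7) = 1/432 + 7 = 3025/432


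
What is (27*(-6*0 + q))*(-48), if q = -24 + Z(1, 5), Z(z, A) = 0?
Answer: 31104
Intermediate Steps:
q = -24 (q = -24 + 0 = -24)
(27*(-6*0 + q))*(-48) = (27*(-6*0 - 24))*(-48) = (27*(0 - 24))*(-48) = (27*(-24))*(-48) = -648*(-48) = 31104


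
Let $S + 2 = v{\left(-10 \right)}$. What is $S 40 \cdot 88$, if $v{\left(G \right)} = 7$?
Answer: $17600$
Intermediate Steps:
$S = 5$ ($S = -2 + 7 = 5$)
$S 40 \cdot 88 = 5 \cdot 40 \cdot 88 = 200 \cdot 88 = 17600$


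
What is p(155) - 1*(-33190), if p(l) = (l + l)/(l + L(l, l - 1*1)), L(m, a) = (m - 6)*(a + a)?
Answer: 1528300240/46047 ≈ 33190.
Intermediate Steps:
L(m, a) = 2*a*(-6 + m) (L(m, a) = (-6 + m)*(2*a) = 2*a*(-6 + m))
p(l) = 2*l/(l + 2*(-1 + l)*(-6 + l)) (p(l) = (l + l)/(l + 2*(l - 1*1)*(-6 + l)) = (2*l)/(l + 2*(l - 1)*(-6 + l)) = (2*l)/(l + 2*(-1 + l)*(-6 + l)) = 2*l/(l + 2*(-1 + l)*(-6 + l)))
p(155) - 1*(-33190) = 2*155/(155 + 2*(-1 + 155)*(-6 + 155)) - 1*(-33190) = 2*155/(155 + 2*154*149) + 33190 = 2*155/(155 + 45892) + 33190 = 2*155/46047 + 33190 = 2*155*(1/46047) + 33190 = 310/46047 + 33190 = 1528300240/46047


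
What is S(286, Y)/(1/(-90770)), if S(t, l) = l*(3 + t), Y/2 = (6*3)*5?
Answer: -4721855400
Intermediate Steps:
Y = 180 (Y = 2*((6*3)*5) = 2*(18*5) = 2*90 = 180)
S(286, Y)/(1/(-90770)) = (180*(3 + 286))/(1/(-90770)) = (180*289)/(-1/90770) = 52020*(-90770) = -4721855400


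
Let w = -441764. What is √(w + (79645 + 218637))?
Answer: I*√143482 ≈ 378.79*I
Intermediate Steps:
√(w + (79645 + 218637)) = √(-441764 + (79645 + 218637)) = √(-441764 + 298282) = √(-143482) = I*√143482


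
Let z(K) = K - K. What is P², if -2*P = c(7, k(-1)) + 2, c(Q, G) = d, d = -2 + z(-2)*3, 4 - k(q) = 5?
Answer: 0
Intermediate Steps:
k(q) = -1 (k(q) = 4 - 1*5 = 4 - 5 = -1)
z(K) = 0
d = -2 (d = -2 + 0*3 = -2 + 0 = -2)
c(Q, G) = -2
P = 0 (P = -(-2 + 2)/2 = -½*0 = 0)
P² = 0² = 0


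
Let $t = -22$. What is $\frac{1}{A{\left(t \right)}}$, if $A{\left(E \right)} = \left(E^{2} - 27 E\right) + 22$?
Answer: $\frac{1}{1100} \approx 0.00090909$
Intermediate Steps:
$A{\left(E \right)} = 22 + E^{2} - 27 E$
$\frac{1}{A{\left(t \right)}} = \frac{1}{22 + \left(-22\right)^{2} - -594} = \frac{1}{22 + 484 + 594} = \frac{1}{1100}$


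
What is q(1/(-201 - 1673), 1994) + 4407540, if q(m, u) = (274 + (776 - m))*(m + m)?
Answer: 7739365004819/1755938 ≈ 4.4075e+6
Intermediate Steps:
q(m, u) = 2*m*(1050 - m) (q(m, u) = (1050 - m)*(2*m) = 2*m*(1050 - m))
q(1/(-201 - 1673), 1994) + 4407540 = 2*(1050 - 1/(-201 - 1673))/(-201 - 1673) + 4407540 = 2*(1050 - 1/(-1874))/(-1874) + 4407540 = 2*(-1/1874)*(1050 - 1*(-1/1874)) + 4407540 = 2*(-1/1874)*(1050 + 1/1874) + 4407540 = 2*(-1/1874)*(1967701/1874) + 4407540 = -1967701/1755938 + 4407540 = 7739365004819/1755938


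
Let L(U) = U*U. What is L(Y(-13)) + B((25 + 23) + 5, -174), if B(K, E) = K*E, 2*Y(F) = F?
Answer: -36719/4 ≈ -9179.8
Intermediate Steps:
Y(F) = F/2
B(K, E) = E*K
L(U) = U**2
L(Y(-13)) + B((25 + 23) + 5, -174) = ((1/2)*(-13))**2 - 174*((25 + 23) + 5) = (-13/2)**2 - 174*(48 + 5) = 169/4 - 174*53 = 169/4 - 9222 = -36719/4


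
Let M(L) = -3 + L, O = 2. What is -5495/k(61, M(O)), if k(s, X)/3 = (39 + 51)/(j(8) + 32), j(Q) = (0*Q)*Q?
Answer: -17584/27 ≈ -651.26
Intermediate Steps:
j(Q) = 0 (j(Q) = 0*Q = 0)
k(s, X) = 135/16 (k(s, X) = 3*((39 + 51)/(0 + 32)) = 3*(90/32) = 3*(90*(1/32)) = 3*(45/16) = 135/16)
-5495/k(61, M(O)) = -5495/135/16 = -5495*16/135 = -17584/27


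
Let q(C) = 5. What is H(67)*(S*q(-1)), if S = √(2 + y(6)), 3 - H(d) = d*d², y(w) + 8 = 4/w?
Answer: -6015200*I*√3/3 ≈ -3.4729e+6*I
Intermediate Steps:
y(w) = -8 + 4/w
H(d) = 3 - d³ (H(d) = 3 - d*d² = 3 - d³)
S = 4*I*√3/3 (S = √(2 + (-8 + 4/6)) = √(2 + (-8 + 4*(⅙))) = √(2 + (-8 + ⅔)) = √(2 - 22/3) = √(-16/3) = 4*I*√3/3 ≈ 2.3094*I)
H(67)*(S*q(-1)) = (3 - 1*67³)*((4*I*√3/3)*5) = (3 - 1*300763)*(20*I*√3/3) = (3 - 300763)*(20*I*√3/3) = -6015200*I*√3/3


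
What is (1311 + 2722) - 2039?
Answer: 1994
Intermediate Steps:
(1311 + 2722) - 2039 = 4033 - 2039 = 1994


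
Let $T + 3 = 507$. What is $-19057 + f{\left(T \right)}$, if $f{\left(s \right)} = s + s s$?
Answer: $235463$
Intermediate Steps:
$T = 504$ ($T = -3 + 507 = 504$)
$f{\left(s \right)} = s + s^{2}$
$-19057 + f{\left(T \right)} = -19057 + 504 \left(1 + 504\right) = -19057 + 504 \cdot 505 = -19057 + 254520 = 235463$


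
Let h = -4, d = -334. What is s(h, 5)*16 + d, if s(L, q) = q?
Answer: -254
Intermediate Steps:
s(h, 5)*16 + d = 5*16 - 334 = 80 - 334 = -254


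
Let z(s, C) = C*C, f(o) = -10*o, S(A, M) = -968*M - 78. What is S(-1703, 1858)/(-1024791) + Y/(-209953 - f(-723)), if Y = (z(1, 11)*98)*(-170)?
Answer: 2456465307086/222567183753 ≈ 11.037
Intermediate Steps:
S(A, M) = -78 - 968*M
z(s, C) = C²
Y = -2015860 (Y = (11²*98)*(-170) = (121*98)*(-170) = 11858*(-170) = -2015860)
S(-1703, 1858)/(-1024791) + Y/(-209953 - f(-723)) = (-78 - 968*1858)/(-1024791) - 2015860/(-209953 - (-10)*(-723)) = (-78 - 1798544)*(-1/1024791) - 2015860/(-209953 - 1*7230) = -1798622*(-1/1024791) - 2015860/(-209953 - 7230) = 1798622/1024791 - 2015860/(-217183) = 1798622/1024791 - 2015860*(-1/217183) = 1798622/1024791 + 2015860/217183 = 2456465307086/222567183753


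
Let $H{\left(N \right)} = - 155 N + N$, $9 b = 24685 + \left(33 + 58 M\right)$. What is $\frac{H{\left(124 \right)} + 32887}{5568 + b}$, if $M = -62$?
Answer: $\frac{124119}{71234} \approx 1.7424$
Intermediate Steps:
$b = \frac{21122}{9}$ ($b = \frac{24685 + \left(33 + 58 \left(-62\right)\right)}{9} = \frac{24685 + \left(33 - 3596\right)}{9} = \frac{24685 - 3563}{9} = \frac{1}{9} \cdot 21122 = \frac{21122}{9} \approx 2346.9$)
$H{\left(N \right)} = - 154 N$
$\frac{H{\left(124 \right)} + 32887}{5568 + b} = \frac{\left(-154\right) 124 + 32887}{5568 + \frac{21122}{9}} = \frac{-19096 + 32887}{\frac{71234}{9}} = 13791 \cdot \frac{9}{71234} = \frac{124119}{71234}$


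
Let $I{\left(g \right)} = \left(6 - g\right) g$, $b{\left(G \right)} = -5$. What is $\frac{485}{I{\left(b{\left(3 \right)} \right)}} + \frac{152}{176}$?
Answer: $- \frac{175}{22} \approx -7.9545$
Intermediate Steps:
$I{\left(g \right)} = g \left(6 - g\right)$
$\frac{485}{I{\left(b{\left(3 \right)} \right)}} + \frac{152}{176} = \frac{485}{\left(-5\right) \left(6 - -5\right)} + \frac{152}{176} = \frac{485}{\left(-5\right) \left(6 + 5\right)} + 152 \cdot \frac{1}{176} = \frac{485}{\left(-5\right) 11} + \frac{19}{22} = \frac{485}{-55} + \frac{19}{22} = 485 \left(- \frac{1}{55}\right) + \frac{19}{22} = - \frac{97}{11} + \frac{19}{22} = - \frac{175}{22}$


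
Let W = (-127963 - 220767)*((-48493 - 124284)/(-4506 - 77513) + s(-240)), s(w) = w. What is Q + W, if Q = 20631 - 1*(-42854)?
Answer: 6809551061805/82019 ≈ 8.3024e+7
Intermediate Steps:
Q = 63485 (Q = 20631 + 42854 = 63485)
W = 6804344085590/82019 (W = (-127963 - 220767)*((-48493 - 124284)/(-4506 - 77513) - 240) = -348730*(-172777/(-82019) - 240) = -348730*(-172777*(-1/82019) - 240) = -348730*(172777/82019 - 240) = -348730*(-19511783/82019) = 6804344085590/82019 ≈ 8.2961e+7)
Q + W = 63485 + 6804344085590/82019 = 6809551061805/82019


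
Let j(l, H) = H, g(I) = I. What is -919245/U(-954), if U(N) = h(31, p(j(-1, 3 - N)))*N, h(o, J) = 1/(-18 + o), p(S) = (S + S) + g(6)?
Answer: 3983395/318 ≈ 12526.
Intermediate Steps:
p(S) = 6 + 2*S (p(S) = (S + S) + 6 = 2*S + 6 = 6 + 2*S)
U(N) = N/13 (U(N) = N/(-18 + 31) = N/13)
-919245/U(-954) = -919245/((1/13)*(-954)) = -919245/(-954/13) = -919245*(-13/954) = 3983395/318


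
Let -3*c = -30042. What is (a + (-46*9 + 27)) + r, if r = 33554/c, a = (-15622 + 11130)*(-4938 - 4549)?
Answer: 213374408296/5007 ≈ 4.2615e+7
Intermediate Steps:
c = 10014 (c = -⅓*(-30042) = 10014)
a = 42615604 (a = -4492*(-9487) = 42615604)
r = 16777/5007 (r = 33554/10014 = 33554*(1/10014) = 16777/5007 ≈ 3.3507)
(a + (-46*9 + 27)) + r = (42615604 + (-46*9 + 27)) + 16777/5007 = (42615604 + (-414 + 27)) + 16777/5007 = (42615604 - 387) + 16777/5007 = 42615217 + 16777/5007 = 213374408296/5007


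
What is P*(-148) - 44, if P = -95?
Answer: 14016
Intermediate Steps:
P*(-148) - 44 = -95*(-148) - 44 = 14060 - 44 = 14016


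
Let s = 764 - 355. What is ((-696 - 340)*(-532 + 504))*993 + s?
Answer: 28805353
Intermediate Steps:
s = 409
((-696 - 340)*(-532 + 504))*993 + s = ((-696 - 340)*(-532 + 504))*993 + 409 = -1036*(-28)*993 + 409 = 29008*993 + 409 = 28804944 + 409 = 28805353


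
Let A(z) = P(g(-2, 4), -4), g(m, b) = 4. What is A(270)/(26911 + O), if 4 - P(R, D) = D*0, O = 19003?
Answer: 2/22957 ≈ 8.7119e-5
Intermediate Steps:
P(R, D) = 4 (P(R, D) = 4 - D*0 = 4 - 1*0 = 4 + 0 = 4)
A(z) = 4
A(270)/(26911 + O) = 4/(26911 + 19003) = 4/45914 = 4*(1/45914) = 2/22957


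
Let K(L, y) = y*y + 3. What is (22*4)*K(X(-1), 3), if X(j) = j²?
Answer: 1056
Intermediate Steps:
K(L, y) = 3 + y² (K(L, y) = y² + 3 = 3 + y²)
(22*4)*K(X(-1), 3) = (22*4)*(3 + 3²) = 88*(3 + 9) = 88*12 = 1056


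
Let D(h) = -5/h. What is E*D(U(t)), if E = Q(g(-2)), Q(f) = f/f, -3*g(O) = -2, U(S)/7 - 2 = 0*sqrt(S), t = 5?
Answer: -5/14 ≈ -0.35714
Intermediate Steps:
U(S) = 14 (U(S) = 14 + 7*(0*sqrt(S)) = 14 + 7*0 = 14 + 0 = 14)
g(O) = 2/3 (g(O) = -1/3*(-2) = 2/3)
Q(f) = 1
E = 1
E*D(U(t)) = 1*(-5/14) = -5/14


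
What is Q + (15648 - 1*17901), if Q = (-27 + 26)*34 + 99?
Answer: -2188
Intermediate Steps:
Q = 65 (Q = -1*34 + 99 = -34 + 99 = 65)
Q + (15648 - 1*17901) = 65 + (15648 - 1*17901) = 65 + (15648 - 17901) = 65 - 2253 = -2188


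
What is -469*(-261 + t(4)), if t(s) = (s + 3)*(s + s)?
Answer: 96145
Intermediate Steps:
t(s) = 2*s*(3 + s) (t(s) = (3 + s)*(2*s) = 2*s*(3 + s))
-469*(-261 + t(4)) = -469*(-261 + 2*4*(3 + 4)) = -469*(-261 + 2*4*7) = -469*(-261 + 56) = -469*(-205) = 96145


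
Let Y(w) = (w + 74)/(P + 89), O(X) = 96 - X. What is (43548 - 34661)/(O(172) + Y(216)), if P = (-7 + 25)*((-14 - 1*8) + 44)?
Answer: -862039/7314 ≈ -117.86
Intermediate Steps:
P = 396 (P = 18*((-14 - 8) + 44) = 18*(-22 + 44) = 18*22 = 396)
Y(w) = 74/485 + w/485 (Y(w) = (w + 74)/(396 + 89) = (74 + w)/485 = (74 + w)*(1/485) = 74/485 + w/485)
(43548 - 34661)/(O(172) + Y(216)) = (43548 - 34661)/((96 - 1*172) + (74/485 + (1/485)*216)) = 8887/((96 - 172) + (74/485 + 216/485)) = 8887/(-76 + 58/97) = 8887/(-7314/97) = 8887*(-97/7314) = -862039/7314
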